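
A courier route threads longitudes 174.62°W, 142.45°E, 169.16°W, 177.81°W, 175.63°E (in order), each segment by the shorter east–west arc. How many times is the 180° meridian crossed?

3

Leg 1: -174.62° → +142.45°, shortest Δλ = -42.93° (west) — crosses 180°.
Leg 2: +142.45° → -169.16°, shortest Δλ = 48.39° (east) — crosses 180°.
Leg 3: -169.16° → -177.81°, shortest Δλ = -8.65° (west) — does not cross 180°.
Leg 4: -177.81° → +175.63°, shortest Δλ = -6.56° (west) — crosses 180°.
Total crossings: 3.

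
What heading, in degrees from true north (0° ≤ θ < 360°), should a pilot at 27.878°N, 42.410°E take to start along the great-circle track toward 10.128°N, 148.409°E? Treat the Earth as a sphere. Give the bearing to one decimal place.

Δλ = 148.409 − 42.410 = 105.999°.
θ = atan2( sin Δλ · cos φ₂ , cos φ₁ · sin φ₂ − sin φ₁ · cos φ₂ · cos Δλ )
  = atan2(0.94629, 0.28231) = 73.388° → normalised to [0°, 360°): 73.388°.

73.4°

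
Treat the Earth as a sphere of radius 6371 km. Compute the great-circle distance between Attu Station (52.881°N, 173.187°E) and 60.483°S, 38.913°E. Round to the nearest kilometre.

17163 km

Δλ = 38.913 − 173.187 = -134.274°.
Δφ = -60.483 − 52.881 = -113.364°.
a = sin²(Δφ/2) + cos φ₁ · cos φ₂ · sin²(Δλ/2) = 0.950724.
c = 2·atan2(√a, √(1−a)) = 2.69390 rad → d = 6371·c ≈ 17162.82 km.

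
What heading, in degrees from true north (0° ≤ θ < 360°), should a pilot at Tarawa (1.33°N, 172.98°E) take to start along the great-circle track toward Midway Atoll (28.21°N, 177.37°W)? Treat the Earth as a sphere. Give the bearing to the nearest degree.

Δλ = -177.37 − 172.98 = -350.35°; wrapped into (−180°, 180°]: 9.65°.
θ = atan2( sin Δλ · cos φ₂ , cos φ₁ · sin φ₂ − sin φ₁ · cos φ₂ · cos Δλ )
  = atan2(0.14772, 0.45241) = 18.082° → normalised to [0°, 360°): 18.082°.

18°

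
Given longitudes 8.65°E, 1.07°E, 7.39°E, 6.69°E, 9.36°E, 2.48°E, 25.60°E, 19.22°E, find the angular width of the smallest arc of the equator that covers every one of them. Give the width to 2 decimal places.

24.53°

Sort the longitudes: +1.07°, +2.48°, +6.69°, +7.39°, +8.65°, +9.36°, +19.22°, +25.60°.
Eastward gaps between consecutive values (wrapping around): 1.41°, 4.21°, 0.70°, 1.26°, 0.71°, 9.86°, 6.38°, 335.47°.
Largest gap = 335.47° ⇒ minimal covering band is its complement: 360° − 335.47° = 24.53°.
Band runs from +1.07° eastward to +25.60°.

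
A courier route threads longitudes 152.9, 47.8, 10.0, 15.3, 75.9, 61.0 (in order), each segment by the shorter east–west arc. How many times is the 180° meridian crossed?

Leg 1: +152.9° → +47.8°, shortest Δλ = -105.1° (west) — does not cross 180°.
Leg 2: +47.8° → +10.0°, shortest Δλ = -37.8° (west) — does not cross 180°.
Leg 3: +10.0° → +15.3°, shortest Δλ = 5.3° (east) — does not cross 180°.
Leg 4: +15.3° → +75.9°, shortest Δλ = 60.6° (east) — does not cross 180°.
Leg 5: +75.9° → +61.0°, shortest Δλ = -14.9° (west) — does not cross 180°.
Total crossings: 0.

0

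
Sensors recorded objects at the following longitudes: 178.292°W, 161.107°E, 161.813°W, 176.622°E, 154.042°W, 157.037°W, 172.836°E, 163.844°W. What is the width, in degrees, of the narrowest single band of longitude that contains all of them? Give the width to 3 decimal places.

44.851°

Sort the longitudes: -178.292°, -163.844°, -161.813°, -157.037°, -154.042°, +161.107°, +172.836°, +176.622°.
Eastward gaps between consecutive values (wrapping around): 14.448°, 2.031°, 4.776°, 2.995°, 315.149°, 11.729°, 3.786°, 5.086°.
Largest gap = 315.149° ⇒ minimal covering band is its complement: 360° − 315.149° = 44.851°.
Band runs from +161.107° eastward to -154.042°, crossing the antimeridian.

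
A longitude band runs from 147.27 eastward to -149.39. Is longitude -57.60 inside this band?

No

Band width going east from +147.27° to -149.39°: ((-149.39 − 147.27) mod 360) = 63.34°.
Offset of -57.60° east of the west edge: ((-57.60 − 147.27) mod 360) = 155.13°.
155.13° > 63.34° ⇒ outside.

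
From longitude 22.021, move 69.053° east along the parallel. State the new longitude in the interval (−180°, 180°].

+91.074°

Start at +22.021°; shift +69.053° → +91.074°.
+91.074° already lies in (−180°, 180°].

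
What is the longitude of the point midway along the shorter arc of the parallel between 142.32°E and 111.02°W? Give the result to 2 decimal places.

Signed shortest Δλ from +142.32° to -111.02° is +106.66°.
Midpoint longitude = +142.32° + (+106.66°)/2 = +142.32° + 53.33° = +195.65°.
Normalise into (−180°, 180°]: -164.35°.
(The naïve average (+142.32 + -111.02)/2 = 15.65° is on the wrong side of the globe.)

164.35°W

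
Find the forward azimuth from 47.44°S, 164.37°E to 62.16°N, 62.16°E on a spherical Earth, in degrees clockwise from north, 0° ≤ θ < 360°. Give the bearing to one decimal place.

Δλ = 62.16 − 164.37 = -102.21°.
θ = atan2( sin Δλ · cos φ₂ , cos φ₁ · sin φ₂ − sin φ₁ · cos φ₂ · cos Δλ )
  = atan2(-0.45644, 0.52533) = -40.986° → normalised to [0°, 360°): 319.014°.

319.0°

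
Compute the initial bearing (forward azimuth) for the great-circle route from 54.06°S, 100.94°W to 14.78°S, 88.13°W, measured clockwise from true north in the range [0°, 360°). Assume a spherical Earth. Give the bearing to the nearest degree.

Δλ = -88.13 − -100.94 = 12.81°.
θ = atan2( sin Δλ · cos φ₂ , cos φ₁ · sin φ₂ − sin φ₁ · cos φ₂ · cos Δλ )
  = atan2(0.21438, 0.61363) = 19.258° → normalised to [0°, 360°): 19.258°.

19°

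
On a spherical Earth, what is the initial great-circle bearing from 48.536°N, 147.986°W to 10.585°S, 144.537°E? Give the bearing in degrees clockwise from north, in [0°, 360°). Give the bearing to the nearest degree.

246°

Δλ = 144.537 − -147.986 = 292.523°; wrapped into (−180°, 180°]: -67.477°.
θ = atan2( sin Δλ · cos φ₂ , cos φ₁ · sin φ₂ − sin φ₁ · cos φ₂ · cos Δλ )
  = atan2(-0.90801, -0.40380) = -113.975° → normalised to [0°, 360°): 246.025°.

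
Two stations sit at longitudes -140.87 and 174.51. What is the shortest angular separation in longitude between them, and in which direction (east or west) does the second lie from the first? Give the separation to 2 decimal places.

44.62° west

Raw difference: 174.51 − -140.87 = 315.38°.
Normalise into (−180°, 180°]: 315.38° − 360° = -44.62°.
Negative ⇒ the second point lies to the west; separation 44.62°.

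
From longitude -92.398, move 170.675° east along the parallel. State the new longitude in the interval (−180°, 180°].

+78.277°

Start at -92.398°; shift +170.675° → +78.277°.
+78.277° already lies in (−180°, 180°].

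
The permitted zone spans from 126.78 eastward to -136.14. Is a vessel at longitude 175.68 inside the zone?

Yes

Band width going east from +126.78° to -136.14°: ((-136.14 − 126.78) mod 360) = 97.08°.
Offset of +175.68° east of the west edge: ((175.68 − 126.78) mod 360) = 48.90°.
48.90° ≤ 97.08° ⇒ inside.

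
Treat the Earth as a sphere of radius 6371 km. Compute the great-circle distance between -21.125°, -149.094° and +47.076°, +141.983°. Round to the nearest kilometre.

Δλ = 141.983 − -149.094 = 291.077°; wrapped into (−180°, 180°]: -68.923°.
Δφ = 47.076 − -21.125 = 68.201°.
a = sin²(Δφ/2) + cos φ₁ · cos φ₂ · sin²(Δλ/2) = 0.517727.
c = 2·atan2(√a, √(1−a)) = 1.60626 rad → d = 6371·c ≈ 10233.47 km.

10233 km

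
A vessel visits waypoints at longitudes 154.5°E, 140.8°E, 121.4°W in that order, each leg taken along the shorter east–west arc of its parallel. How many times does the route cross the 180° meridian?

Leg 1: +154.5° → +140.8°, shortest Δλ = -13.7° (west) — does not cross 180°.
Leg 2: +140.8° → -121.4°, shortest Δλ = 97.8° (east) — crosses 180°.
Total crossings: 1.

1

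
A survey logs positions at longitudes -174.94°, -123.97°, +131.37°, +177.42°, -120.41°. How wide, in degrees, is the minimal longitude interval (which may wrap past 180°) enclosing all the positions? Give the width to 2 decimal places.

108.22°

Sort the longitudes: -174.94°, -123.97°, -120.41°, +131.37°, +177.42°.
Eastward gaps between consecutive values (wrapping around): 50.97°, 3.56°, 251.78°, 46.05°, 7.64°.
Largest gap = 251.78° ⇒ minimal covering band is its complement: 360° − 251.78° = 108.22°.
Band runs from +131.37° eastward to -120.41°, crossing the antimeridian.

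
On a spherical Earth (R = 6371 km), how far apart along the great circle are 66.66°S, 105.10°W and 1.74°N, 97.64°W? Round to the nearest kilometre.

7629 km

Δλ = -97.64 − -105.10 = 7.46°.
Δφ = 1.74 − -66.66 = 68.40°.
a = sin²(Δφ/2) + cos φ₁ · cos φ₂ · sin²(Δλ/2) = 0.317614.
c = 2·atan2(√a, √(1−a)) = 1.19741 rad → d = 6371·c ≈ 7628.68 km.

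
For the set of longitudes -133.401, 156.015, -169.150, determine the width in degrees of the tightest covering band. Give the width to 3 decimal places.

70.584°

Sort the longitudes: -169.150°, -133.401°, +156.015°.
Eastward gaps between consecutive values (wrapping around): 35.749°, 289.416°, 34.835°.
Largest gap = 289.416° ⇒ minimal covering band is its complement: 360° − 289.416° = 70.584°.
Band runs from +156.015° eastward to -133.401°, crossing the antimeridian.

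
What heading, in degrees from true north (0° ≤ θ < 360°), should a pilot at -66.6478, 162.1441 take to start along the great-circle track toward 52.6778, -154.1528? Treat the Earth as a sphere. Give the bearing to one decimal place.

30.3°

Δλ = -154.1528 − 162.1441 = -316.2969°; wrapped into (−180°, 180°]: 43.7031°.
θ = atan2( sin Δλ · cos φ₂ , cos φ₁ · sin φ₂ − sin φ₁ · cos φ₂ · cos Δλ )
  = atan2(0.41890, 0.71762) = 30.274° → normalised to [0°, 360°): 30.274°.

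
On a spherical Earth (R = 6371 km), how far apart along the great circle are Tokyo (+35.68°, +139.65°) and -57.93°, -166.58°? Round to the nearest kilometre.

11547 km

Δλ = -166.58 − 139.65 = -306.23°; wrapped into (−180°, 180°]: 53.77°.
Δφ = -57.93 − 35.68 = -93.61°.
a = sin²(Δφ/2) + cos φ₁ · cos φ₂ · sin²(Δλ/2) = 0.619675.
c = 2·atan2(√a, √(1−a)) = 1.81249 rad → d = 6371·c ≈ 11547.39 km.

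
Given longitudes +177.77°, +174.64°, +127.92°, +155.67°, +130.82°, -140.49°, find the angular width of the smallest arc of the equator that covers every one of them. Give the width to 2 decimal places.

Sort the longitudes: -140.49°, +127.92°, +130.82°, +155.67°, +174.64°, +177.77°.
Eastward gaps between consecutive values (wrapping around): 268.41°, 2.90°, 24.85°, 18.97°, 3.13°, 41.74°.
Largest gap = 268.41° ⇒ minimal covering band is its complement: 360° − 268.41° = 91.59°.
Band runs from +127.92° eastward to -140.49°, crossing the antimeridian.

91.59°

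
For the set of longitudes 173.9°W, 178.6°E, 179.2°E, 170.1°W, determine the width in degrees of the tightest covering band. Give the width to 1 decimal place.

11.3°

Sort the longitudes: -173.9°, -170.1°, +178.6°, +179.2°.
Eastward gaps between consecutive values (wrapping around): 3.8°, 348.7°, 0.6°, 6.9°.
Largest gap = 348.7° ⇒ minimal covering band is its complement: 360° − 348.7° = 11.3°.
Band runs from +178.6° eastward to -170.1°, crossing the antimeridian.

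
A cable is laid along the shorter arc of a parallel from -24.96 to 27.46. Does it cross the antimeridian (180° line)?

No

Signed shortest Δλ = ((27.46 − -24.96 + 180) mod 360) − 180 = 52.42°.
Going east by 52.42° from -24.96° reaches +27.46° without touching 180°.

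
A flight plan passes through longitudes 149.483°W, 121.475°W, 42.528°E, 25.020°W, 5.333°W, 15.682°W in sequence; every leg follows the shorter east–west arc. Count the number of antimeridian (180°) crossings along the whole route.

Leg 1: -149.483° → -121.475°, shortest Δλ = 28.008° (east) — does not cross 180°.
Leg 2: -121.475° → +42.528°, shortest Δλ = 164.003° (east) — does not cross 180°.
Leg 3: +42.528° → -25.020°, shortest Δλ = -67.548° (west) — does not cross 180°.
Leg 4: -25.020° → -5.333°, shortest Δλ = 19.687° (east) — does not cross 180°.
Leg 5: -5.333° → -15.682°, shortest Δλ = -10.349° (west) — does not cross 180°.
Total crossings: 0.

0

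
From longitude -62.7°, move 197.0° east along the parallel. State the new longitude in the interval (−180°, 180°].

+134.3°

Start at -62.7°; shift +197.0° → +134.3°.
+134.3° already lies in (−180°, 180°].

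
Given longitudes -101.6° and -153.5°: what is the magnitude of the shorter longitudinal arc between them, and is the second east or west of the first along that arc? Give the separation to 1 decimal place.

Raw difference: -153.5 − -101.6 = -51.9°.
Normalise into (−180°, 180°]: -51.9° stays -51.9°.
Negative ⇒ the second point lies to the west; separation 51.9°.

51.9° west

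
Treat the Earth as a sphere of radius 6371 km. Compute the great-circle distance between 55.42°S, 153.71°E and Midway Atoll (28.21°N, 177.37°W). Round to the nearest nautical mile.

Δλ = -177.37 − 153.71 = -331.08°; wrapped into (−180°, 180°]: 28.92°.
Δφ = 28.21 − -55.42 = 83.63°.
a = sin²(Δφ/2) + cos φ₁ · cos φ₂ · sin²(Δλ/2) = 0.475711.
c = 2·atan2(√a, √(1−a)) = 1.52220 rad → d = 6371·c ≈ 9697.93 km ≈ 5236.46 nmi.

5236 nmi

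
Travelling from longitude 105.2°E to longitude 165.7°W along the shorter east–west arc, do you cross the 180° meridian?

Naïve |-165.7 − 105.2| = 270.9° > 180°, so the shorter arc goes the other way round — across 180°.
Signed shortest Δλ = ((-165.7 − 105.2 + 180) mod 360) − 180 = 89.1°.
Going east by 89.1° from +105.2° passes through 180° before reaching -165.7°.

Yes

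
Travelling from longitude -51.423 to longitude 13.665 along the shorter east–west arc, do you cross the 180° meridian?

No

Signed shortest Δλ = ((13.665 − -51.423 + 180) mod 360) − 180 = 65.088°.
Going east by 65.088° from -51.423° reaches +13.665° without touching 180°.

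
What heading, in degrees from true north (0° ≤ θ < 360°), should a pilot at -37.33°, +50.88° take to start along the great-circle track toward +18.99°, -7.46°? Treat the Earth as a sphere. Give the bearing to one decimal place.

304.8°

Δλ = -7.46 − 50.88 = -58.34°.
θ = atan2( sin Δλ · cos φ₂ , cos φ₁ · sin φ₂ − sin φ₁ · cos φ₂ · cos Δλ )
  = atan2(-0.80485, 0.55971) = -55.184° → normalised to [0°, 360°): 304.816°.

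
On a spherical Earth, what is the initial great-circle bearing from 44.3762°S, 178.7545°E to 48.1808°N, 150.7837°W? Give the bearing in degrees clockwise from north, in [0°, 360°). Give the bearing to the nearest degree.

Δλ = -150.7837 − 178.7545 = -329.5382°; wrapped into (−180°, 180°]: 30.4618°.
θ = atan2( sin Δλ · cos φ₂ , cos φ₁ · sin φ₂ − sin φ₁ · cos φ₂ · cos Δλ )
  = atan2(0.33803, 0.93464) = 19.884° → normalised to [0°, 360°): 19.884°.

20°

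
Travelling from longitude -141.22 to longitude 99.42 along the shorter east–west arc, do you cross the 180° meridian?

Naïve |99.42 − -141.22| = 240.64° > 180°, so the shorter arc goes the other way round — across 180°.
Signed shortest Δλ = ((99.42 − -141.22 + 180) mod 360) − 180 = -119.36°.
Going west by 119.36° from -141.22° passes through 180° before reaching +99.42°.

Yes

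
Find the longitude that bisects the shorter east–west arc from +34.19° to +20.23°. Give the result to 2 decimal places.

Signed shortest Δλ from +34.19° to +20.23° is -13.96°.
Midpoint longitude = +34.19° + (-13.96°)/2 = +34.19° − 6.98° = +27.21°.

+27.21°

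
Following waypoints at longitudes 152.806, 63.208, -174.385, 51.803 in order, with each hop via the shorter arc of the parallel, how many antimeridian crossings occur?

2

Leg 1: +152.806° → +63.208°, shortest Δλ = -89.598° (west) — does not cross 180°.
Leg 2: +63.208° → -174.385°, shortest Δλ = 122.407° (east) — crosses 180°.
Leg 3: -174.385° → +51.803°, shortest Δλ = -133.812° (west) — crosses 180°.
Total crossings: 2.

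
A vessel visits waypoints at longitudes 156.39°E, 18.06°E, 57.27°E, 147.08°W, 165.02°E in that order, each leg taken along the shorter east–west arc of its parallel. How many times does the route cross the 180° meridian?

Leg 1: +156.39° → +18.06°, shortest Δλ = -138.33° (west) — does not cross 180°.
Leg 2: +18.06° → +57.27°, shortest Δλ = 39.21° (east) — does not cross 180°.
Leg 3: +57.27° → -147.08°, shortest Δλ = 155.65° (east) — crosses 180°.
Leg 4: -147.08° → +165.02°, shortest Δλ = -47.9° (west) — crosses 180°.
Total crossings: 2.

2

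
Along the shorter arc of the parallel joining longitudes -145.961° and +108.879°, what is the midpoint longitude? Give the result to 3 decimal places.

Signed shortest Δλ from -145.961° to +108.879° is -105.160°.
Midpoint longitude = -145.961° + (-105.160°)/2 = -145.961° − 52.580° = -198.541°.
Normalise into (−180°, 180°]: +161.459°.
(The naïve average (-145.961 + +108.879)/2 = -18.541° is on the wrong side of the globe.)

+161.459°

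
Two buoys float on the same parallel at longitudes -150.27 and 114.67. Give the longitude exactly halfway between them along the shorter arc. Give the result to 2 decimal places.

Signed shortest Δλ from -150.27° to +114.67° is -95.06°.
Midpoint longitude = -150.27° + (-95.06°)/2 = -150.27° − 47.53° = -197.80°.
Normalise into (−180°, 180°]: +162.20°.
(The naïve average (-150.27 + +114.67)/2 = -17.8° is on the wrong side of the globe.)

+162.20°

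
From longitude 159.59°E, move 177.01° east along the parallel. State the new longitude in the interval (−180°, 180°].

Start at +159.59°; shift +177.01° → +336.60°.
+336.60° lies outside (−180°, 180°]; subtract 360° → -23.40°.

23.40°W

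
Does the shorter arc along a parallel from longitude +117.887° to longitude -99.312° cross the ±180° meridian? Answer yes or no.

Naïve |-99.312 − 117.887| = 217.199° > 180°, so the shorter arc goes the other way round — across 180°.
Signed shortest Δλ = ((-99.312 − 117.887 + 180) mod 360) − 180 = 142.801°.
Going east by 142.801° from +117.887° passes through 180° before reaching -99.312°.

Yes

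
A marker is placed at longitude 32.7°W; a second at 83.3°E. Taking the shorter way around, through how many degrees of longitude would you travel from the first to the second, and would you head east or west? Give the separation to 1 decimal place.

Raw difference: 83.3 − -32.7 = 116.0°.
Normalise into (−180°, 180°]: 116.0° stays 116.0°.
Positive ⇒ the second point lies to the east; separation 116.0°.

116.0° east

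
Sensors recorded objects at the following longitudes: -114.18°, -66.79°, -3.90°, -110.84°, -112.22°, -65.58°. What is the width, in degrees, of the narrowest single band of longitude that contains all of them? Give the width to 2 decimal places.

110.28°

Sort the longitudes: -114.18°, -112.22°, -110.84°, -66.79°, -65.58°, -3.90°.
Eastward gaps between consecutive values (wrapping around): 1.96°, 1.38°, 44.05°, 1.21°, 61.68°, 249.72°.
Largest gap = 249.72° ⇒ minimal covering band is its complement: 360° − 249.72° = 110.28°.
Band runs from -114.18° eastward to -3.90°.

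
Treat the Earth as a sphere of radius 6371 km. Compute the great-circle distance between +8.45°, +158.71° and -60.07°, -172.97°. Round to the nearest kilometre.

Δλ = -172.97 − 158.71 = -331.68°; wrapped into (−180°, 180°]: 28.32°.
Δφ = -60.07 − 8.45 = -68.52°.
a = sin²(Δφ/2) + cos φ₁ · cos φ₂ · sin²(Δλ/2) = 0.346446.
c = 2·atan2(√a, √(1−a)) = 1.25864 rad → d = 6371·c ≈ 8018.82 km.

8019 km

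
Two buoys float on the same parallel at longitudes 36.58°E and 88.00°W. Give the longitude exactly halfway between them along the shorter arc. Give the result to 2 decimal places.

25.71°W

Signed shortest Δλ from +36.58° to -88.00° is -124.58°.
Midpoint longitude = +36.58° + (-124.58°)/2 = +36.58° − 62.29° = -25.71°.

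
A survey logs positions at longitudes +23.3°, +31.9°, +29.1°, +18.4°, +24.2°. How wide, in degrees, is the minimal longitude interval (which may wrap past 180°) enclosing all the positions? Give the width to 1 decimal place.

Sort the longitudes: +18.4°, +23.3°, +24.2°, +29.1°, +31.9°.
Eastward gaps between consecutive values (wrapping around): 4.9°, 0.9°, 4.9°, 2.8°, 346.5°.
Largest gap = 346.5° ⇒ minimal covering band is its complement: 360° − 346.5° = 13.5°.
Band runs from +18.4° eastward to +31.9°.

13.5°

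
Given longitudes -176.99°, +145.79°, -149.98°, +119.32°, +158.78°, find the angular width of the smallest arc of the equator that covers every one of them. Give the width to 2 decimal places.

Sort the longitudes: -176.99°, -149.98°, +119.32°, +145.79°, +158.78°.
Eastward gaps between consecutive values (wrapping around): 27.01°, 269.30°, 26.47°, 12.99°, 24.23°.
Largest gap = 269.30° ⇒ minimal covering band is its complement: 360° − 269.30° = 90.70°.
Band runs from +119.32° eastward to -149.98°, crossing the antimeridian.

90.70°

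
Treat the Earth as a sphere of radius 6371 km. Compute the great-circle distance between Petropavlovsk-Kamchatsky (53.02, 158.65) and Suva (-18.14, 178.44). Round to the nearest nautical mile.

Δλ = 178.44 − 158.65 = 19.79°.
Δφ = -18.14 − 53.02 = -71.16°.
a = sin²(Δφ/2) + cos φ₁ · cos φ₂ · sin²(Δλ/2) = 0.355417.
c = 2·atan2(√a, √(1−a)) = 1.27744 rad → d = 6371·c ≈ 8138.58 km ≈ 4394.48 nmi.

4394 nmi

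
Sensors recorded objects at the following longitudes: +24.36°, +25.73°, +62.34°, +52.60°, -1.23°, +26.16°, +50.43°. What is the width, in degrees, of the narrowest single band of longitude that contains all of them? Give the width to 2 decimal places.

63.57°

Sort the longitudes: -1.23°, +24.36°, +25.73°, +26.16°, +50.43°, +52.60°, +62.34°.
Eastward gaps between consecutive values (wrapping around): 25.59°, 1.37°, 0.43°, 24.27°, 2.17°, 9.74°, 296.43°.
Largest gap = 296.43° ⇒ minimal covering band is its complement: 360° − 296.43° = 63.57°.
Band runs from -1.23° eastward to +62.34°.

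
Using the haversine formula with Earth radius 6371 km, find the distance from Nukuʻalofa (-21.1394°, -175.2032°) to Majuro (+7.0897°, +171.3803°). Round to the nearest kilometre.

Δλ = 171.3803 − -175.2032 = 346.5835°; wrapped into (−180°, 180°]: -13.4165°.
Δφ = 7.0897 − -21.1394 = 28.2291°.
a = sin²(Δφ/2) + cos φ₁ · cos φ₂ · sin²(Δλ/2) = 0.072098.
c = 2·atan2(√a, √(1−a)) = 0.54369 rad → d = 6371·c ≈ 3463.87 km.

3464 km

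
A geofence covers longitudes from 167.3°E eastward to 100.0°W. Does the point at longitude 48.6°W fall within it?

No

Band width going east from +167.3° to -100.0°: ((-100.0 − 167.3) mod 360) = 92.7°.
Offset of -48.6° east of the west edge: ((-48.6 − 167.3) mod 360) = 144.1°.
144.1° > 92.7° ⇒ outside.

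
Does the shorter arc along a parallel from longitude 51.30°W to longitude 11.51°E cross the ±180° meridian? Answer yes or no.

No

Signed shortest Δλ = ((11.51 − -51.30 + 180) mod 360) − 180 = 62.81°.
Going east by 62.81° from -51.30° reaches +11.51° without touching 180°.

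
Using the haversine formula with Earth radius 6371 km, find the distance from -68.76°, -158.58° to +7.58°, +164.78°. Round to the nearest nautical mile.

4833 nmi

Δλ = 164.78 − -158.58 = 323.36°; wrapped into (−180°, 180°]: -36.64°.
Δφ = 7.58 − -68.76 = 76.34°.
a = sin²(Δφ/2) + cos φ₁ · cos φ₂ · sin²(Δλ/2) = 0.417400.
c = 2·atan2(√a, √(1−a)) = 1.40484 rad → d = 6371·c ≈ 8950.21 km ≈ 4832.72 nmi.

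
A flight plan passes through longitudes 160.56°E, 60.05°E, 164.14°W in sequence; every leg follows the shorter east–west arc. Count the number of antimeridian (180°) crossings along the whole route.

Leg 1: +160.56° → +60.05°, shortest Δλ = -100.51° (west) — does not cross 180°.
Leg 2: +60.05° → -164.14°, shortest Δλ = 135.81° (east) — crosses 180°.
Total crossings: 1.

1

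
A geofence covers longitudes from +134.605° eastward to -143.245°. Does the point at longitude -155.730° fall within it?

Yes

Band width going east from +134.605° to -143.245°: ((-143.245 − 134.605) mod 360) = 82.150°.
Offset of -155.730° east of the west edge: ((-155.730 − 134.605) mod 360) = 69.665°.
69.665° ≤ 82.150° ⇒ inside.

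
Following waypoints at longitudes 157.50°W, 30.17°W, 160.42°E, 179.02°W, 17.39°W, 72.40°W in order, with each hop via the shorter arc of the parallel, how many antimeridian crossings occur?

Leg 1: -157.50° → -30.17°, shortest Δλ = 127.33° (east) — does not cross 180°.
Leg 2: -30.17° → +160.42°, shortest Δλ = -169.41° (west) — crosses 180°.
Leg 3: +160.42° → -179.02°, shortest Δλ = 20.56° (east) — crosses 180°.
Leg 4: -179.02° → -17.39°, shortest Δλ = 161.63° (east) — does not cross 180°.
Leg 5: -17.39° → -72.40°, shortest Δλ = -55.01° (west) — does not cross 180°.
Total crossings: 2.

2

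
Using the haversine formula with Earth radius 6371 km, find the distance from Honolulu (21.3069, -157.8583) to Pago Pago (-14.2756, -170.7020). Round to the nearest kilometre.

4198 km

Δλ = -170.7020 − -157.8583 = -12.8437°.
Δφ = -14.2756 − 21.3069 = -35.5825°.
a = sin²(Δφ/2) + cos φ₁ · cos φ₂ · sin²(Δλ/2) = 0.104656.
c = 2·atan2(√a, √(1−a)) = 0.65886 rad → d = 6371·c ≈ 4197.62 km.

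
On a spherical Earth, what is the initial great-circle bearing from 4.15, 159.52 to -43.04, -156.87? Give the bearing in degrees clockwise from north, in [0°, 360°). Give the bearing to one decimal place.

Δλ = -156.87 − 159.52 = -316.39°; wrapped into (−180°, 180°]: 43.61°.
θ = atan2( sin Δλ · cos φ₂ , cos φ₁ · sin φ₂ − sin φ₁ · cos φ₂ · cos Δλ )
  = atan2(0.50412, -0.71902) = 144.965° → normalised to [0°, 360°): 144.965°.

145.0°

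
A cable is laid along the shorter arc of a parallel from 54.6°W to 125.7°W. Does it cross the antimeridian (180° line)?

Signed shortest Δλ = ((-125.7 − -54.6 + 180) mod 360) − 180 = -71.1°.
Going west by 71.1° from -54.6° reaches -125.7° without touching 180°.

No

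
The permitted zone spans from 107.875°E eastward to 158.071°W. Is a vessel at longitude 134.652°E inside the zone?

Band width going east from +107.875° to -158.071°: ((-158.071 − 107.875) mod 360) = 94.054°.
Offset of +134.652° east of the west edge: ((134.652 − 107.875) mod 360) = 26.777°.
26.777° ≤ 94.054° ⇒ inside.

Yes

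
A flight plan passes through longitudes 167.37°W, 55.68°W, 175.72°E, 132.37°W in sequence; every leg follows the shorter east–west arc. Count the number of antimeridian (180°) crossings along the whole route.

2

Leg 1: -167.37° → -55.68°, shortest Δλ = 111.69° (east) — does not cross 180°.
Leg 2: -55.68° → +175.72°, shortest Δλ = -128.6° (west) — crosses 180°.
Leg 3: +175.72° → -132.37°, shortest Δλ = 51.91° (east) — crosses 180°.
Total crossings: 2.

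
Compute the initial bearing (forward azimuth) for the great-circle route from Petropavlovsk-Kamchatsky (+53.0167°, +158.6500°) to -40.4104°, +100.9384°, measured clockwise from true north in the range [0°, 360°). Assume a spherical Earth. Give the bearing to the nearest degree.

222°

Δλ = 100.9384 − 158.6500 = -57.7116°.
θ = atan2( sin Δλ · cos φ₂ , cos φ₁ · sin φ₂ − sin φ₁ · cos φ₂ · cos Δλ )
  = atan2(-0.64368, -0.71489) = -138.000° → normalised to [0°, 360°): 222.000°.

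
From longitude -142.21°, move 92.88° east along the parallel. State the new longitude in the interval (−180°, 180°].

Start at -142.21°; shift +92.88° → -49.33°.
-49.33° already lies in (−180°, 180°].

-49.33°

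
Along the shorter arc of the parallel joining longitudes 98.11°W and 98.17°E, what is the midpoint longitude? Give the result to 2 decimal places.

179.97°W

Signed shortest Δλ from -98.11° to +98.17° is -163.72°.
Midpoint longitude = -98.11° + (-163.72°)/2 = -98.11° − 81.86° = -179.97°.
(The naïve average (-98.11 + +98.17)/2 = 0.03° is on the wrong side of the globe.)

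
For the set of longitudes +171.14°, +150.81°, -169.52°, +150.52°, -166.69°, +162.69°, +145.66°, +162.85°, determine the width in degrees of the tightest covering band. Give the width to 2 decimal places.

47.65°

Sort the longitudes: -169.52°, -166.69°, +145.66°, +150.52°, +150.81°, +162.69°, +162.85°, +171.14°.
Eastward gaps between consecutive values (wrapping around): 2.83°, 312.35°, 4.86°, 0.29°, 11.88°, 0.16°, 8.29°, 19.34°.
Largest gap = 312.35° ⇒ minimal covering band is its complement: 360° − 312.35° = 47.65°.
Band runs from +145.66° eastward to -166.69°, crossing the antimeridian.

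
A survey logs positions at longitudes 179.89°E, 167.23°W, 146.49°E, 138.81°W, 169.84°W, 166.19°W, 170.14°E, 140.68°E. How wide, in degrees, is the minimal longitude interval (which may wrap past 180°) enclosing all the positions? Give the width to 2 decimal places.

80.51°

Sort the longitudes: -169.84°, -167.23°, -166.19°, -138.81°, +140.68°, +146.49°, +170.14°, +179.89°.
Eastward gaps between consecutive values (wrapping around): 2.61°, 1.04°, 27.38°, 279.49°, 5.81°, 23.65°, 9.75°, 10.27°.
Largest gap = 279.49° ⇒ minimal covering band is its complement: 360° − 279.49° = 80.51°.
Band runs from +140.68° eastward to -138.81°, crossing the antimeridian.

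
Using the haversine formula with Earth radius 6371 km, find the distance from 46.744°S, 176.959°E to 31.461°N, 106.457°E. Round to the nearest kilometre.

11193 km

Δλ = 106.457 − 176.959 = -70.502°.
Δφ = 31.461 − -46.744 = 78.205°.
a = sin²(Δφ/2) + cos φ₁ · cos φ₂ · sin²(Δλ/2) = 0.592507.
c = 2·atan2(√a, √(1−a)) = 1.75688 rad → d = 6371·c ≈ 11193.10 km.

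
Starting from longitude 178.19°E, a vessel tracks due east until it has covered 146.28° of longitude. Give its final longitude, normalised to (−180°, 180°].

Start at +178.19°; shift +146.28° → +324.47°.
+324.47° lies outside (−180°, 180°]; subtract 360° → -35.53°.

35.53°W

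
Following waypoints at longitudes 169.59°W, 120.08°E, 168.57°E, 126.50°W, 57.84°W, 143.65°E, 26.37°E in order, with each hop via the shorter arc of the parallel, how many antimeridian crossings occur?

3

Leg 1: -169.59° → +120.08°, shortest Δλ = -70.33° (west) — crosses 180°.
Leg 2: +120.08° → +168.57°, shortest Δλ = 48.49° (east) — does not cross 180°.
Leg 3: +168.57° → -126.50°, shortest Δλ = 64.93° (east) — crosses 180°.
Leg 4: -126.50° → -57.84°, shortest Δλ = 68.66° (east) — does not cross 180°.
Leg 5: -57.84° → +143.65°, shortest Δλ = -158.51° (west) — crosses 180°.
Leg 6: +143.65° → +26.37°, shortest Δλ = -117.28° (west) — does not cross 180°.
Total crossings: 3.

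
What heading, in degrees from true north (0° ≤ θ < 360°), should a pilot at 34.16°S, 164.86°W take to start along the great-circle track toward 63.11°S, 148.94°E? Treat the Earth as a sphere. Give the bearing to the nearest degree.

Δλ = 148.94 − -164.86 = 313.80°; wrapped into (−180°, 180°]: -46.20°.
θ = atan2( sin Δλ · cos φ₂ , cos φ₁ · sin φ₂ − sin φ₁ · cos φ₂ · cos Δλ )
  = atan2(-0.32644, -0.56223) = -149.860° → normalised to [0°, 360°): 210.140°.

210°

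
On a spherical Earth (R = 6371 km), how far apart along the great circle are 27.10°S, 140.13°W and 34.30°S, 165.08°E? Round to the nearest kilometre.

5237 km

Δλ = 165.08 − -140.13 = 305.21°; wrapped into (−180°, 180°]: -54.79°.
Δφ = -34.30 − -27.10 = -7.20°.
a = sin²(Δφ/2) + cos φ₁ · cos φ₂ · sin²(Δλ/2) = 0.159637.
c = 2·atan2(√a, √(1−a)) = 0.82204 rad → d = 6371·c ≈ 5237.23 km.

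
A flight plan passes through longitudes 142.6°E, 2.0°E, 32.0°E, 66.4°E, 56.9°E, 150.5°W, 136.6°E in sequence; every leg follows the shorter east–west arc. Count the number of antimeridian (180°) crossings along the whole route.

2

Leg 1: +142.6° → +2.0°, shortest Δλ = -140.6° (west) — does not cross 180°.
Leg 2: +2.0° → +32.0°, shortest Δλ = 30.0° (east) — does not cross 180°.
Leg 3: +32.0° → +66.4°, shortest Δλ = 34.4° (east) — does not cross 180°.
Leg 4: +66.4° → +56.9°, shortest Δλ = -9.5° (west) — does not cross 180°.
Leg 5: +56.9° → -150.5°, shortest Δλ = 152.6° (east) — crosses 180°.
Leg 6: -150.5° → +136.6°, shortest Δλ = -72.9° (west) — crosses 180°.
Total crossings: 2.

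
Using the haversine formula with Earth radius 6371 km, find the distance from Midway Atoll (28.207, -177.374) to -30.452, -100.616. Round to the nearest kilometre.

Δλ = -100.616 − -177.374 = 76.758°.
Δφ = -30.452 − 28.207 = -58.659°.
a = sin²(Δφ/2) + cos φ₁ · cos φ₂ · sin²(Δλ/2) = 0.532767.
c = 2·atan2(√a, √(1−a)) = 1.63638 rad → d = 6371·c ≈ 10425.37 km.

10425 km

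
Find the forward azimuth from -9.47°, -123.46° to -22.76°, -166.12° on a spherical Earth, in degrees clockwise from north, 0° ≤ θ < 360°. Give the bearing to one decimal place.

246.6°

Δλ = -166.12 − -123.46 = -42.66°.
θ = atan2( sin Δλ · cos φ₂ , cos φ₁ · sin φ₂ − sin φ₁ · cos φ₂ · cos Δλ )
  = atan2(-0.62488, -0.27003) = -113.370° → normalised to [0°, 360°): 246.630°.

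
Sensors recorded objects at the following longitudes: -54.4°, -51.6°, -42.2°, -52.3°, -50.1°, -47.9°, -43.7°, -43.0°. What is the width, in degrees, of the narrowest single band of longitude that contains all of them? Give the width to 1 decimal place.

12.2°

Sort the longitudes: -54.4°, -52.3°, -51.6°, -50.1°, -47.9°, -43.7°, -43.0°, -42.2°.
Eastward gaps between consecutive values (wrapping around): 2.1°, 0.7°, 1.5°, 2.2°, 4.2°, 0.7°, 0.8°, 347.8°.
Largest gap = 347.8° ⇒ minimal covering band is its complement: 360° − 347.8° = 12.2°.
Band runs from -54.4° eastward to -42.2°.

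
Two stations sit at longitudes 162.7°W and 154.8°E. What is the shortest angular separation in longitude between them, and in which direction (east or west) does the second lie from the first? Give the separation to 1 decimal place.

Raw difference: 154.8 − -162.7 = 317.5°.
Normalise into (−180°, 180°]: 317.5° − 360° = -42.5°.
Negative ⇒ the second point lies to the west; separation 42.5°.

42.5° west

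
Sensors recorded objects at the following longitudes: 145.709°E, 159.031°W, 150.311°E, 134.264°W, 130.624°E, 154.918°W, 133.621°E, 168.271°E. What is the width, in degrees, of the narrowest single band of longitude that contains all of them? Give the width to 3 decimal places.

95.112°

Sort the longitudes: -159.031°, -154.918°, -134.264°, +130.624°, +133.621°, +145.709°, +150.311°, +168.271°.
Eastward gaps between consecutive values (wrapping around): 4.113°, 20.654°, 264.888°, 2.997°, 12.088°, 4.602°, 17.960°, 32.698°.
Largest gap = 264.888° ⇒ minimal covering band is its complement: 360° − 264.888° = 95.112°.
Band runs from +130.624° eastward to -134.264°, crossing the antimeridian.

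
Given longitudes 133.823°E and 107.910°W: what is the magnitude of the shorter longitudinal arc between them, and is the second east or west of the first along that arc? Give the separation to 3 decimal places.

Raw difference: -107.910 − 133.823 = -241.733°.
Normalise into (−180°, 180°]: -241.733° + 360° = 118.267°.
Positive ⇒ the second point lies to the east; separation 118.267°.

118.267° east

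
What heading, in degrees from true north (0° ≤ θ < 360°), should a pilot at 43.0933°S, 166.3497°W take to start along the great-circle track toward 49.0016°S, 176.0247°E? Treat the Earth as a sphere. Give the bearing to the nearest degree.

Δλ = 176.0247 − -166.3497 = 342.3744°; wrapped into (−180°, 180°]: -17.6256°.
θ = atan2( sin Δλ · cos φ₂ , cos φ₁ · sin φ₂ − sin φ₁ · cos φ₂ · cos Δλ )
  = atan2(-0.19865, -0.12398) = -121.969° → normalised to [0°, 360°): 238.031°.

238°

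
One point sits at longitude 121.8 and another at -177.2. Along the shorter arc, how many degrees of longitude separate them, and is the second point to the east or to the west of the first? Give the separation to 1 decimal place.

61.0° east

Raw difference: -177.2 − 121.8 = -299.0°.
Normalise into (−180°, 180°]: -299.0° + 360° = 61.0°.
Positive ⇒ the second point lies to the east; separation 61.0°.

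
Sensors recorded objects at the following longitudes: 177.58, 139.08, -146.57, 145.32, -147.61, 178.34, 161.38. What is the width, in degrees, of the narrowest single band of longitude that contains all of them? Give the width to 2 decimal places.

Sort the longitudes: -147.61°, -146.57°, +139.08°, +145.32°, +161.38°, +177.58°, +178.34°.
Eastward gaps between consecutive values (wrapping around): 1.04°, 285.65°, 6.24°, 16.06°, 16.20°, 0.76°, 34.05°.
Largest gap = 285.65° ⇒ minimal covering band is its complement: 360° − 285.65° = 74.35°.
Band runs from +139.08° eastward to -146.57°, crossing the antimeridian.

74.35°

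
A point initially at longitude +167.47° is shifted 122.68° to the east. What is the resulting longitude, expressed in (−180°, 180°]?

Start at +167.47°; shift +122.68° → +290.15°.
+290.15° lies outside (−180°, 180°]; subtract 360° → -69.85°.

-69.85°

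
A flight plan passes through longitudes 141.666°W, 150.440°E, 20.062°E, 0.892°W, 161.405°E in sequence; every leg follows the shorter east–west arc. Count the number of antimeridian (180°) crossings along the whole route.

1

Leg 1: -141.666° → +150.440°, shortest Δλ = -67.894° (west) — crosses 180°.
Leg 2: +150.440° → +20.062°, shortest Δλ = -130.378° (west) — does not cross 180°.
Leg 3: +20.062° → -0.892°, shortest Δλ = -20.954° (west) — does not cross 180°.
Leg 4: -0.892° → +161.405°, shortest Δλ = 162.297° (east) — does not cross 180°.
Total crossings: 1.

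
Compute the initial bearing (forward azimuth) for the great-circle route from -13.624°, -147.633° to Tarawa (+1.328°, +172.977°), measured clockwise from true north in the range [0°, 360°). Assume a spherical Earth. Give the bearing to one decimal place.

Δλ = 172.977 − -147.633 = 320.610°; wrapped into (−180°, 180°]: -39.390°.
θ = atan2( sin Δλ · cos φ₂ , cos φ₁ · sin φ₂ − sin φ₁ · cos φ₂ · cos Δλ )
  = atan2(-0.63443, 0.20452) = -72.132° → normalised to [0°, 360°): 287.868°.

287.9°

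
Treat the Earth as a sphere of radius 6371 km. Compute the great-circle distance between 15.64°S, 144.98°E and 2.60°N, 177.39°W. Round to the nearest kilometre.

4608 km

Δλ = -177.39 − 144.98 = -322.37°; wrapped into (−180°, 180°]: 37.63°.
Δφ = 2.60 − -15.64 = 18.24°.
a = sin²(Δφ/2) + cos φ₁ · cos φ₂ · sin²(Δλ/2) = 0.125184.
c = 2·atan2(√a, √(1−a)) = 0.72329 rad → d = 6371·c ≈ 4608.08 km.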